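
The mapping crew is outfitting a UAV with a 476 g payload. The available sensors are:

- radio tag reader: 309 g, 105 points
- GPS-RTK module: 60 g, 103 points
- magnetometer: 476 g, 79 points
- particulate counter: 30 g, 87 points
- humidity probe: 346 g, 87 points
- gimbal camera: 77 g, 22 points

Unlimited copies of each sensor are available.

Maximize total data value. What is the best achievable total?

The ratio ordering already packs tightly: 15×particulate counter, 450 g, 1305.
Every other selection either busts 476 g or fails to beat 1305.

1305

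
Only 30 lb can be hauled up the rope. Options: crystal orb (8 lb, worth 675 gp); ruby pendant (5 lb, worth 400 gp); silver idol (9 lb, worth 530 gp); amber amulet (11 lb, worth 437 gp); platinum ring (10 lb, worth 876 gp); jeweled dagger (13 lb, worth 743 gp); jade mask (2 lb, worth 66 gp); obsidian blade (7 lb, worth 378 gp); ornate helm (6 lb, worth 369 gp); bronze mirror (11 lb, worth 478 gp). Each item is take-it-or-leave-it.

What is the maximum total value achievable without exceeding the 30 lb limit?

2329

Density check — platinum ring 87.60, crystal orb 84.38, ruby pendant 80.00 are the best per lb.
Filling by ratio: crystal orb + ruby pendant + platinum ring + ornate helm for 2320, with 1 lb left unused.
Dropping ornate helm frees 6 lb; slotting in obsidian blade (7 lb) lifts the total to 2329 at 30 lb.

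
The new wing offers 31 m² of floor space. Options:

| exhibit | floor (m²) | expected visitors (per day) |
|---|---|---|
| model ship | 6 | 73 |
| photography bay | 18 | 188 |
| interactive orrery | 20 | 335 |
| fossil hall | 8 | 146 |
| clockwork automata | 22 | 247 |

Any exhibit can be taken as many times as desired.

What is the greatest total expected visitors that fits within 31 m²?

511

Ranking by ratio (expected visitors/m²): fossil hall 18.25, interactive orrery 16.75, model ship 12.17, clockwork automata 11.23.
The ratio ordering already packs tightly: model ship + 3×fossil hall, 30 m², 511.
That's the maximum — no swap from here does better than 511.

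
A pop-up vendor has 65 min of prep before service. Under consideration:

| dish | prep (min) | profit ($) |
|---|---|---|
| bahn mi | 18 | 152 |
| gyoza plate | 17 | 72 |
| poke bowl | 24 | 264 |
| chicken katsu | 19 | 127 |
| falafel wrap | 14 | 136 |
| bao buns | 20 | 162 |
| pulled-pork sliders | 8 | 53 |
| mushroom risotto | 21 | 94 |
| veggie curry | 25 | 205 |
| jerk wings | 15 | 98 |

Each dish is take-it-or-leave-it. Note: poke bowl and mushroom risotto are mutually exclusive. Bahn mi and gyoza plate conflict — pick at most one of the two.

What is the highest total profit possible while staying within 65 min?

605

Bahn mi + poke bowl + falafel wrap + pulled-pork sliders uses 64 of the 65 min and totals 605.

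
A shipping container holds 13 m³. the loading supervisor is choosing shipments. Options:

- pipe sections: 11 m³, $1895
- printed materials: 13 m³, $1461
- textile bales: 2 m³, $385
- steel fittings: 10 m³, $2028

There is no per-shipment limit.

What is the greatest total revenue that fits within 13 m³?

2413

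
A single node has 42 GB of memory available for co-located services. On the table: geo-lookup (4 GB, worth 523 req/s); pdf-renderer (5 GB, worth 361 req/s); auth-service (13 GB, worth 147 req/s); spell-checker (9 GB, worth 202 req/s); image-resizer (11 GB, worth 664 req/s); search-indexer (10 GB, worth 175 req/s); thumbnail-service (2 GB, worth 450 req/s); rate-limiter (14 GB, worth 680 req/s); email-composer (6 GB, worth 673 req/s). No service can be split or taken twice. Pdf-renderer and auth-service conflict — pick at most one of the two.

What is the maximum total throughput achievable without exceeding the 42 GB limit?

3351

By throughput per GB: thumbnail-service 225.00, geo-lookup 130.75, email-composer 112.17, pdf-renderer 72.20 lead.
Taking geo-lookup + pdf-renderer + image-resizer + thumbnail-service + rate-limiter + email-composer: 42 GB used, 3351 in throughput.
Every other selection either busts 42 GB or breaks a pairing rule or fails to beat 3351.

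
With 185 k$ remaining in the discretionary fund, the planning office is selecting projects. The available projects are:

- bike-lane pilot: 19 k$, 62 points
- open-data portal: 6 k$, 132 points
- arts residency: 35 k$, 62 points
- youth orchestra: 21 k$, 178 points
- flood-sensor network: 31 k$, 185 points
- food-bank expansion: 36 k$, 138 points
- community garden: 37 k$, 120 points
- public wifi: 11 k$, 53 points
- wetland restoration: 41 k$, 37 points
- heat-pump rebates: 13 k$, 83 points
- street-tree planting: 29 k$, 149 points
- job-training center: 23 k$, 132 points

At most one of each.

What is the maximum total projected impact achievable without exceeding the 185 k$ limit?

Greedy by ratio would take open-data portal + youth orchestra + flood-sensor network + food-bank expansion + public wifi + heat-pump rebates + street-tree planting + job-training center: 170 k$ used, total 1050.
Replace public wifi with bike-lane pilot: the trade gains 9 net, giving 1059 at 178 k$.

1059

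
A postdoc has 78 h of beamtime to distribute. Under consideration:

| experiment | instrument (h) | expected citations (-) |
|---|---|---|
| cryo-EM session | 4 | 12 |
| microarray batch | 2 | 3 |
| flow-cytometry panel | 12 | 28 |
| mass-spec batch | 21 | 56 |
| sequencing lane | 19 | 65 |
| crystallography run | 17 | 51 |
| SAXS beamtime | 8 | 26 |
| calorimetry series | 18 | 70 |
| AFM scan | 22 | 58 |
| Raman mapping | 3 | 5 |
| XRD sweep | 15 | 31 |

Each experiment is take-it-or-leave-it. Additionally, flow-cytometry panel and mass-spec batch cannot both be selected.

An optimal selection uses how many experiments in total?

6

The maximum expected citations within 78 h is 252.
One optimal bundle: cryo-EM session + flow-cytometry panel + sequencing lane + crystallography run + SAXS beamtime + calorimetry series (78 h).
All optima have 6 experiments.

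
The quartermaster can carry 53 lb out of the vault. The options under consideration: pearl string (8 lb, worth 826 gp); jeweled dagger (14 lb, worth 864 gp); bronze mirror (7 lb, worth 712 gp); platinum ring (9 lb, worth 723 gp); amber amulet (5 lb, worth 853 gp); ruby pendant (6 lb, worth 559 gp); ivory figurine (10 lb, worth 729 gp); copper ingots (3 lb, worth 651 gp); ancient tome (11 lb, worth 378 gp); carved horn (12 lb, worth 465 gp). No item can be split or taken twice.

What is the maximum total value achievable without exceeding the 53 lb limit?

5194

Ranking by ratio (value/lb): copper ingots 217.00, amber amulet 170.60, pearl string 103.25.
Greedy by ratio would take pearl string + bronze mirror + platinum ring + amber amulet + ruby pendant + ivory figurine + copper ingots: 48 lb used, total 5053.
Replace platinum ring with jeweled dagger: the trade gains 141 net, giving 5194 at 53 lb.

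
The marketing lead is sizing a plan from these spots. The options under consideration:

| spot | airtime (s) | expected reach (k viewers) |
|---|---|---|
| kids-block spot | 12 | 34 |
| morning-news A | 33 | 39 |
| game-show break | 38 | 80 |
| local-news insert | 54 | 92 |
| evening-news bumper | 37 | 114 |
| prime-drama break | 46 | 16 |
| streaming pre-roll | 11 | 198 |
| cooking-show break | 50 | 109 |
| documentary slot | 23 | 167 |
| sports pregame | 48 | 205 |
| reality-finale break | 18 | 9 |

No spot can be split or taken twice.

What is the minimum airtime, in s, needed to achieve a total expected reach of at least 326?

Minimise s subject to total expected reach ≥ 326.
Taking streaming pre-roll + documentary slot gives 365 (≥ 326) for 34 s.
No combination under 34 s hits 326.

34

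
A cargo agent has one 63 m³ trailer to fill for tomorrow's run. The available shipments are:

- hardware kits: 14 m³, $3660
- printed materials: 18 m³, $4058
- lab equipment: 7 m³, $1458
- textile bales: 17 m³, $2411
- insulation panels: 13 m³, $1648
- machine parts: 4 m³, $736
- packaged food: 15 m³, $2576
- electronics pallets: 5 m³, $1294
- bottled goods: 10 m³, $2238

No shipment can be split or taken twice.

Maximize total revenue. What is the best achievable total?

13826

Filling by ratio: hardware kits + printed materials + lab equipment + machine parts + electronics pallets + bottled goods for 13444, with 5 m³ left unused.
Dropping lab equipment and machine parts frees 11 m³; slotting in packaged food (15 m³) lifts the total to 13826 at 62 m³.
Next best is hardware kits + printed materials + lab equipment + machine parts + packaged food + electronics pallets at 13782 (63 m³) — short by 44.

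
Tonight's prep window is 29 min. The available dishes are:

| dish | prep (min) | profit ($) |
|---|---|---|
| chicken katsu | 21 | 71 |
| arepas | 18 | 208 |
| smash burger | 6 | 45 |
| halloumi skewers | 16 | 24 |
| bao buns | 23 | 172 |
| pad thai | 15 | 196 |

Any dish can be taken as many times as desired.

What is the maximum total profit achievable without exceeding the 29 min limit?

286

2×smash burger + pad thai uses 27 of the 29 min and totals 286.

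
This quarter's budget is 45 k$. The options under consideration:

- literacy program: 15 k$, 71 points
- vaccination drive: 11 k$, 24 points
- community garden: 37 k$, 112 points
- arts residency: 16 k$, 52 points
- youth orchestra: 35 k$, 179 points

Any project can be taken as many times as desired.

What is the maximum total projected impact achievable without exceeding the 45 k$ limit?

Taking the top-ratio projects first gives youth orchestra for 179 (35 k$).
The 35 k$ tied up in youth orchestra is better spent on 3×literacy program — total rises to 213 (45 k$).

213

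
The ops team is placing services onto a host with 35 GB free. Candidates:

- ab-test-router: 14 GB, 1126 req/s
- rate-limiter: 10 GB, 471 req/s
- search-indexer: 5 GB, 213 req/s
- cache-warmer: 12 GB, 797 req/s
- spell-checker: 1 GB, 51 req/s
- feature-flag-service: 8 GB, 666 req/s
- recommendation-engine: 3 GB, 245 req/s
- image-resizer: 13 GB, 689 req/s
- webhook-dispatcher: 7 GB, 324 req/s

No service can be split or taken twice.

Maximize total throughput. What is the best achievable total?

The ratio heuristic lands on ab-test-router + spell-checker + feature-flag-service + recommendation-engine + webhook-dispatcher (2412) but leaves 2 GB idle.
Dropping recommendation-engine and webhook-dispatcher frees 10 GB; slotting in cache-warmer (12 GB) lifts the total to 2640 at 35 GB.

2640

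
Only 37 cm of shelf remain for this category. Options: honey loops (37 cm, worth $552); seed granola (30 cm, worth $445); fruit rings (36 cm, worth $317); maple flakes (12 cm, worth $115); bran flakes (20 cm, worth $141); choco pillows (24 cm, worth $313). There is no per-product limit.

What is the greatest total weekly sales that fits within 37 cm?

552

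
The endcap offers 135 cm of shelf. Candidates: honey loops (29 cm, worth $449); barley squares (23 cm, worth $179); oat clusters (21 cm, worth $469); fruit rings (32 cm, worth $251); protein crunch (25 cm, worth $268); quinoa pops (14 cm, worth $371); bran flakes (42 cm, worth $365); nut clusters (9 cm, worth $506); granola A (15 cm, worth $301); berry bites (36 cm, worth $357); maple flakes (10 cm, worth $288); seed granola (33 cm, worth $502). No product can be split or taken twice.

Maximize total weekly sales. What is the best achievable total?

2886

Honey loops + oat clusters + quinoa pops + nut clusters + granola A + maple flakes + seed granola uses 131 of the 135 cm and totals 2886.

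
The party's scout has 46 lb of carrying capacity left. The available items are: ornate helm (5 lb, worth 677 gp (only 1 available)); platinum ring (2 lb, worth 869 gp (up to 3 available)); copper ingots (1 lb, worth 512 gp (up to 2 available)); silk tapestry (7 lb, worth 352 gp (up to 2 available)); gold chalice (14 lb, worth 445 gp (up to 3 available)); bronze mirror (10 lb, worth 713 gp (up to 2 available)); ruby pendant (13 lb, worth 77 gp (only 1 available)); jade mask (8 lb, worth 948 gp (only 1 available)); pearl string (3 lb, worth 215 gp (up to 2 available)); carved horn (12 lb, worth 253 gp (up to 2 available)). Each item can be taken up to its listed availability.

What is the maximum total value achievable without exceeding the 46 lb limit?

Density check — copper ingots 512.00, platinum ring 434.50, ornate helm 135.40, jade mask 118.50 are the best per lb.
A density-first pass picks ornate helm + 3×platinum ring + 2×copper ingots + silk tapestry + bronze mirror + jade mask + 2×pearl string — 6751 at 44 lb.
The 10 lb tied up in silk tapestry and pearl string is better spent on bronze mirror — total rises to 6897 (44 lb).

6897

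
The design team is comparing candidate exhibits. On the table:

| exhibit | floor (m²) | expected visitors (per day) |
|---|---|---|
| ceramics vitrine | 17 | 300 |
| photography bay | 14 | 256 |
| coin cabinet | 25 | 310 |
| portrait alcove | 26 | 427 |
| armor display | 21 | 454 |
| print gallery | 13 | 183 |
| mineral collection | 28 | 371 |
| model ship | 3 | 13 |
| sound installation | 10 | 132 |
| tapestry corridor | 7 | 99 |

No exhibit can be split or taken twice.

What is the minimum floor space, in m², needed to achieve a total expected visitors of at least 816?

45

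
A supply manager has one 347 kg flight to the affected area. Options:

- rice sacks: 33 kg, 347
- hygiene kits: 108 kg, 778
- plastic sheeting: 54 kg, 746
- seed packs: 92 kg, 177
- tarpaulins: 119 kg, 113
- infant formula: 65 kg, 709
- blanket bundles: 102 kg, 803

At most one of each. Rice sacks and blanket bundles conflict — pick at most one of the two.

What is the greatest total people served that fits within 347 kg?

Ranking by ratio (people served/kg): plastic sheeting 13.81, infant formula 10.91, rice sacks 10.52.
Taking hygiene kits + plastic sheeting + infant formula + blanket bundles: 329 kg used, 3036 in people served.
The closest alternative, rice sacks + hygiene kits + plastic sheeting + infant formula, reaches only 2580.

3036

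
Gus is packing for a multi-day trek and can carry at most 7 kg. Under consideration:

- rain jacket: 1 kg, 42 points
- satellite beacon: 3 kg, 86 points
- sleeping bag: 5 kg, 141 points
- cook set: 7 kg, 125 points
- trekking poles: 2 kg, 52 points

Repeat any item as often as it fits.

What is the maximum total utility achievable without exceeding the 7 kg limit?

7×rain jacket uses 7 of the 7 kg and totals 294.

294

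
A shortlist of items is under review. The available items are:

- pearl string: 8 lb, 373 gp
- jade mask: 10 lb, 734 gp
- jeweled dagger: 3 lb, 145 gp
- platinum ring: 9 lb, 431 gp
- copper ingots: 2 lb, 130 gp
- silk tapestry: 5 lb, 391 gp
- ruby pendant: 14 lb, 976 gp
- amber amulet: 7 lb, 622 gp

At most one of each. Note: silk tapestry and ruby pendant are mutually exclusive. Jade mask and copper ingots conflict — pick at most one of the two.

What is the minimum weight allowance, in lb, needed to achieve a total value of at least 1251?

17

Look for the lowest-weight combination reaching 1251.
Taking jade mask + amber amulet gives 1356 (≥ 1251) for 17 lb.
Any bundle with less than 17 lb falls short of 1251.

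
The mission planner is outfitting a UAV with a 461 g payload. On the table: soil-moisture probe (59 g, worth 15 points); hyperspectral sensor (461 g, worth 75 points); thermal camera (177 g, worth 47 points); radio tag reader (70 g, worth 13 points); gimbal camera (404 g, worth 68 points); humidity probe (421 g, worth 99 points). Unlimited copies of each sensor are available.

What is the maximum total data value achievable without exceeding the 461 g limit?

By data value per g: thermal camera 0.27, soil-moisture probe 0.25, humidity probe 0.24 lead.
Best packing: soil-moisture probe + 2×thermal camera — 413 g, 109 total.

109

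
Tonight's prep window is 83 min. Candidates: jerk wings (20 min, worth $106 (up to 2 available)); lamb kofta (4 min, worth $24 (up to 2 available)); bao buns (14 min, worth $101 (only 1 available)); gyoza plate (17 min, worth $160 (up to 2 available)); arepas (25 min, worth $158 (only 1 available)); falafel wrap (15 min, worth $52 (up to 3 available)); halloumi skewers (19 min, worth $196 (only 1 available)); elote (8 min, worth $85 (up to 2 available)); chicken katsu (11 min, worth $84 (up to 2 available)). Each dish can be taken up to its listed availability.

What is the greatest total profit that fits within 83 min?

787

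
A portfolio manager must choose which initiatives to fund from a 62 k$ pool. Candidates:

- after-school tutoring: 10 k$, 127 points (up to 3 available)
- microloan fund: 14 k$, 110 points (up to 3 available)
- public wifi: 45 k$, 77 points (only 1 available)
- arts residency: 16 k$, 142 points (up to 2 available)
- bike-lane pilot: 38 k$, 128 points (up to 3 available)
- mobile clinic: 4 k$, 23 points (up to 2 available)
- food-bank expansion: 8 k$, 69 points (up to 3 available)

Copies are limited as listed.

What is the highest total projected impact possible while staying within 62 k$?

665

Best packing: 3×after-school tutoring + 2×arts residency — 62 k$, 665 total.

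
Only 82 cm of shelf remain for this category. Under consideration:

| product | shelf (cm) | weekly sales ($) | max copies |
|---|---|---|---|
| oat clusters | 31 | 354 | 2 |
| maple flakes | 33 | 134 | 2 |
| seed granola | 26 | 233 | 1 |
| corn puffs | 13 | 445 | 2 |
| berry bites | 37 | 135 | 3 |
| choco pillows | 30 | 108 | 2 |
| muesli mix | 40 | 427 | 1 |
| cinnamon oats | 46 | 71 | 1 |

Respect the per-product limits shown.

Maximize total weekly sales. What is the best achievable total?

Taking the top-ratio products first gives oat clusters + 2×corn puffs for 1244 (57 cm).
Dropping oat clusters frees 31 cm; slotting in muesli mix (40 cm) lifts the total to 1317 at 66 cm.

1317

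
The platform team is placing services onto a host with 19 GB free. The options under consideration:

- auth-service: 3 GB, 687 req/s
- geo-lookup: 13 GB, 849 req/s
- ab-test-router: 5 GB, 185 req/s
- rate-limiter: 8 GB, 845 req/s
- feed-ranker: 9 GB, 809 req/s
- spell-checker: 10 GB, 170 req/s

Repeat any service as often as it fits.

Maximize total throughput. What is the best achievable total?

4122

6×auth-service uses 18 of the 19 GB and totals 4122.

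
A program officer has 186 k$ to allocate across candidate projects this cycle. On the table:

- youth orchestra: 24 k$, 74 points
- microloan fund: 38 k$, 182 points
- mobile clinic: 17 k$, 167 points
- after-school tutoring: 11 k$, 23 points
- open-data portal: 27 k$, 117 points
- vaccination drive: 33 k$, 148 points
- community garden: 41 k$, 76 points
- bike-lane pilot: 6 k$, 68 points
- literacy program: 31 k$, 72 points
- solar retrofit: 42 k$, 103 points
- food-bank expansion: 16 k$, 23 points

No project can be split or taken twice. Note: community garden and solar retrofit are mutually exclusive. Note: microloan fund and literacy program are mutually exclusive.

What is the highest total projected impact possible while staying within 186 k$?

Taking youth orchestra + microloan fund + mobile clinic + open-data portal + vaccination drive + community garden + bike-lane pilot: 186 k$ used, 832 in projected impact.
That's the maximum — no feasible swap from here does better than 832.

832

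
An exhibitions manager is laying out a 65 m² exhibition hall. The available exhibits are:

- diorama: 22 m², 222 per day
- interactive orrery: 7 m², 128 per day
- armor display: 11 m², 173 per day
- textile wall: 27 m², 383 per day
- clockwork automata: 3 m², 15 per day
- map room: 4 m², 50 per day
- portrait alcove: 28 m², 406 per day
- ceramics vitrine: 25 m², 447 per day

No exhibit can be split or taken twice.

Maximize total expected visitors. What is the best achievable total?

1031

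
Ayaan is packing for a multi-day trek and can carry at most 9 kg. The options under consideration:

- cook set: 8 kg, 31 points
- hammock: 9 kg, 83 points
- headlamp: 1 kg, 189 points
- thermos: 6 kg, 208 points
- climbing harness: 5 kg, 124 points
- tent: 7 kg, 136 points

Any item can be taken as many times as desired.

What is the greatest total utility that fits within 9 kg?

1701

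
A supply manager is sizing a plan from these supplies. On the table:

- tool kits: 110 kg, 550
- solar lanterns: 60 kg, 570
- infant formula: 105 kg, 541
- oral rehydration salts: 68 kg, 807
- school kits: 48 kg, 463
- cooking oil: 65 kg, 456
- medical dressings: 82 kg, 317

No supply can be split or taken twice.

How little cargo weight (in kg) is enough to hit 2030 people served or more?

241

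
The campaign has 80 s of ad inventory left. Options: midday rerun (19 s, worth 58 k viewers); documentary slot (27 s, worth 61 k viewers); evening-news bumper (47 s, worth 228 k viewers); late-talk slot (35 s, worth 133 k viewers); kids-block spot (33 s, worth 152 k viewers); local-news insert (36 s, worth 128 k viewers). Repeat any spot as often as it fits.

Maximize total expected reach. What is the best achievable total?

380

Evening-news bumper + kids-block spot uses 80 of the 80 s and totals 380.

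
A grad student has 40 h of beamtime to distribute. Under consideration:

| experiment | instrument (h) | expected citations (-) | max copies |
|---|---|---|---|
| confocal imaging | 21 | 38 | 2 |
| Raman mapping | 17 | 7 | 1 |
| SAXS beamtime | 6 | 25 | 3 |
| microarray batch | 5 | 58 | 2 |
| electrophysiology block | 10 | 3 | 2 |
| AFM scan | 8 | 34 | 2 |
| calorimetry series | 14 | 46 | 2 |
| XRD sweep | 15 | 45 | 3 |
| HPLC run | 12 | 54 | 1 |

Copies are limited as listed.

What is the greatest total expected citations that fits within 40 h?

245

Ranking by ratio (expected citations/h): microarray batch 11.60, HPLC run 4.50, AFM scan 4.25, SAXS beamtime 4.17.
Filling by ratio: 2×microarray batch + 2×AFM scan + HPLC run for 238, with 2 h left unused.
The 16 h tied up in 2×AFM scan is better spent on 3×SAXS beamtime — total rises to 245 (40 h).
Nothing else within 40 h beats 245.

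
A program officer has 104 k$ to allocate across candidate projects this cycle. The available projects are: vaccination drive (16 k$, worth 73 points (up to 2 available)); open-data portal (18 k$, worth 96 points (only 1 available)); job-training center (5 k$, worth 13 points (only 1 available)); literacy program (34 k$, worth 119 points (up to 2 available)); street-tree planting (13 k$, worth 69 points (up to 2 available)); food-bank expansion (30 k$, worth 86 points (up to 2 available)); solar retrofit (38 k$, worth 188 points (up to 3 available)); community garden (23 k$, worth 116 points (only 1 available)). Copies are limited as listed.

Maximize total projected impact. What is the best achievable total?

515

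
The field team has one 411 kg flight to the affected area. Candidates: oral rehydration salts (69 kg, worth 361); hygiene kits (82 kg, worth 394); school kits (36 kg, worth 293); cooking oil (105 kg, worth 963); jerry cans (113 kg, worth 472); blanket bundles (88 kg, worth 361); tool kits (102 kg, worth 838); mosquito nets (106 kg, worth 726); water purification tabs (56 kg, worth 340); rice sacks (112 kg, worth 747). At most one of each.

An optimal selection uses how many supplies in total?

5

Best achievable people served is 3181.
school kits + cooking oil + tool kits + water purification tabs + rice sacks hits 3181 at 411 kg.
Any selection reaching 3181 contains exactly 5 supplies.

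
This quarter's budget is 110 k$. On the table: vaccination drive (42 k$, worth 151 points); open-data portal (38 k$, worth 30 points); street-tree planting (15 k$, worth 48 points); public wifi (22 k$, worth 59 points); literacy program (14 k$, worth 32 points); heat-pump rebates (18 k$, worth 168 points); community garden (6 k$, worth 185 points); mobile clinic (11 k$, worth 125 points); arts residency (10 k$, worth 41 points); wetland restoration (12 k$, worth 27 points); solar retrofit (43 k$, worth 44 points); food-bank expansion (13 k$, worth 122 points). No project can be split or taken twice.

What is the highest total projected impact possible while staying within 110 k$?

799

Ranking by ratio (projected impact/k$): community garden 30.83, mobile clinic 11.36, food-bank expansion 9.38.
Taking the top-ratio projects first gives vaccination drive + heat-pump rebates + community garden + mobile clinic + arts residency + food-bank expansion for 792 (100 k$).
Dropping arts residency frees 10 k$; slotting in street-tree planting (15 k$) lifts the total to 799 at 105 k$.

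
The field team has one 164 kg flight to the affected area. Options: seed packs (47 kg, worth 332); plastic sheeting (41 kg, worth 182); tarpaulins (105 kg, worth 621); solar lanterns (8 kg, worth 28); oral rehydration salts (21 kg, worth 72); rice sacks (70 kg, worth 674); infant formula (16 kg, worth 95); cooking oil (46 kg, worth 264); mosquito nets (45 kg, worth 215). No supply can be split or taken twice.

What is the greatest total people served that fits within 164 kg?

Ranking by ratio (people served/kg): rice sacks 9.63, seed packs 7.06, infant formula 5.94.
Filling by ratio: seed packs + solar lanterns + oral rehydration salts + rice sacks + infant formula for 1201, with 2 kg left unused.
Dropping solar lanterns and oral rehydration salts and infant formula frees 45 kg; slotting in cooking oil (46 kg) lifts the total to 1270 at 163 kg.
An exhaustive check of the 512 subsets confirms 1270.

1270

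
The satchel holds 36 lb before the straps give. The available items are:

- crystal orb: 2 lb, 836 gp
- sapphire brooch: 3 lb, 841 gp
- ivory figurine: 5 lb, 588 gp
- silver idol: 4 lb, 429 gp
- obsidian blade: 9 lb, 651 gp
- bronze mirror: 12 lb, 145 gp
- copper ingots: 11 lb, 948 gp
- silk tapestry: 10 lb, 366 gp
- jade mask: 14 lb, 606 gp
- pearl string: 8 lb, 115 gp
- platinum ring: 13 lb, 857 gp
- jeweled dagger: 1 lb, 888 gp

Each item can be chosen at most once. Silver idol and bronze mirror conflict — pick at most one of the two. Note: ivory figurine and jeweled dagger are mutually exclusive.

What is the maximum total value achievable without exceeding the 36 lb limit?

4799

Ranking by ratio (value/lb): jeweled dagger 888.00, crystal orb 418.00, sapphire brooch 280.33.
Crystal orb + sapphire brooch + silver idol + copper ingots + platinum ring + jeweled dagger uses 34 of the 36 lb and totals 4799.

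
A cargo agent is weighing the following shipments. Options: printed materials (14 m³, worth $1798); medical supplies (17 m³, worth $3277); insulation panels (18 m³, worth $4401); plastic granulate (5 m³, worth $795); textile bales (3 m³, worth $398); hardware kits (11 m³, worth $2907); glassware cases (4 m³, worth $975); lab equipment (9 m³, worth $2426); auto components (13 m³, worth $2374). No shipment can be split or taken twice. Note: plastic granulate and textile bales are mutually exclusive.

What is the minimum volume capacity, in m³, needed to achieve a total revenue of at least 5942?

24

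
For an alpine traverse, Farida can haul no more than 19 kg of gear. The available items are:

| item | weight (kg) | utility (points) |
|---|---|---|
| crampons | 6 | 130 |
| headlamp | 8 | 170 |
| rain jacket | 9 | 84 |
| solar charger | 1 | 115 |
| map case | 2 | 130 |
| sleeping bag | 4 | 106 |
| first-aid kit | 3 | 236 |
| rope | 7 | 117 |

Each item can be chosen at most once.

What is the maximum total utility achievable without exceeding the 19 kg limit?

Greedy by ratio would take crampons + solar charger + map case + sleeping bag + first-aid kit: 16 kg used, total 717.
Dropping crampons frees 6 kg; slotting in headlamp (8 kg) lifts the total to 757 at 18 kg.
Next best is crampons + solar charger + map case + first-aid kit + rope at 728 (19 kg) — short by 29.

757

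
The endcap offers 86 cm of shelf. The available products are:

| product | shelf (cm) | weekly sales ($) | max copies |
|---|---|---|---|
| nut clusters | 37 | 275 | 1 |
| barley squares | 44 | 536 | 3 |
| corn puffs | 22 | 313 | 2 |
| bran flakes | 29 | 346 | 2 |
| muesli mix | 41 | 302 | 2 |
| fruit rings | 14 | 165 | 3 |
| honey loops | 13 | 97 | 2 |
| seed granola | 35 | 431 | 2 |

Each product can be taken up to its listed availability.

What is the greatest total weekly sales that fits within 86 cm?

Filling by ratio: 2×corn puffs + seed granola for 1057, with 7 cm left unused.
The 35 cm tied up in seed granola is better spent on 3×fruit rings — total rises to 1121 (86 cm).
Nothing else within 86 cm beats 1121.

1121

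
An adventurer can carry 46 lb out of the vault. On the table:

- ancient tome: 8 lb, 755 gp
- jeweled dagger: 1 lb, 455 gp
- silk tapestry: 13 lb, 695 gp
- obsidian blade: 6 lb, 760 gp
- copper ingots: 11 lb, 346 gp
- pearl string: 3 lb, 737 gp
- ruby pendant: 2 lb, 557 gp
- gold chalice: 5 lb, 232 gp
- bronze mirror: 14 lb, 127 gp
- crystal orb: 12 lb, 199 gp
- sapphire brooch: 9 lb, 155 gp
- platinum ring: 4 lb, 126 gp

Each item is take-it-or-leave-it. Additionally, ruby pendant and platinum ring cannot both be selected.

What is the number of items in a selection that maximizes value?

7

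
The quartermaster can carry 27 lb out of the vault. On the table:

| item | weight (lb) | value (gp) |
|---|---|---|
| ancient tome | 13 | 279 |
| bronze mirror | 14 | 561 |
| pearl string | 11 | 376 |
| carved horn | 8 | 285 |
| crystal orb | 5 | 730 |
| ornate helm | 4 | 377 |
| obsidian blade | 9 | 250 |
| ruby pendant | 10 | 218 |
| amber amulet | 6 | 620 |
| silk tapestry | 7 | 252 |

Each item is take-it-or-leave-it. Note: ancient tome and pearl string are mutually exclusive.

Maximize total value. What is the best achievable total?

Greedy by ratio would take crystal orb + ornate helm + amber amulet + silk tapestry: 22 lb used, total 1979.
Replace silk tapestry with pearl string: the trade gains 124 net, giving 2103 at 26 lb.
Every other selection either busts 27 lb or breaks a pairing rule or fails to beat 2103.

2103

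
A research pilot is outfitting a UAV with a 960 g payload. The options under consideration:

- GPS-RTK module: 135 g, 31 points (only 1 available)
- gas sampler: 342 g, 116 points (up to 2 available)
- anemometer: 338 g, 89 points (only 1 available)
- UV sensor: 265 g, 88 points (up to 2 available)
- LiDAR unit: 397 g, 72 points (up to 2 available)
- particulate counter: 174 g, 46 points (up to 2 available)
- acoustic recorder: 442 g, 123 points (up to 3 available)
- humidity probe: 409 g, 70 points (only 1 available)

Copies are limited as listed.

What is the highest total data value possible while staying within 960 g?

320

Ranking by ratio (data value/g): gas sampler 0.34, UV sensor 0.33, acoustic recorder 0.28, particulate counter 0.26.
Best packing: 2×gas sampler + UV sensor — 949 g, 320 total.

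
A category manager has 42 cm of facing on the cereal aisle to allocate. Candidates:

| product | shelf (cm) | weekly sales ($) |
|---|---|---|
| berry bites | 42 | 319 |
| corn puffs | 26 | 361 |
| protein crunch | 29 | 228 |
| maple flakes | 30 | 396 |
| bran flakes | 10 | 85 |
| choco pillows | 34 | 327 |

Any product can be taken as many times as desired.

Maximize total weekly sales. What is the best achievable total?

481

The ratio heuristic lands on corn puffs + bran flakes (446) but leaves 6 cm idle.
Replace corn puffs with maple flakes: the trade gains 35 net, giving 481 at 40 cm.
That's the maximum — no swap from here does better than 481.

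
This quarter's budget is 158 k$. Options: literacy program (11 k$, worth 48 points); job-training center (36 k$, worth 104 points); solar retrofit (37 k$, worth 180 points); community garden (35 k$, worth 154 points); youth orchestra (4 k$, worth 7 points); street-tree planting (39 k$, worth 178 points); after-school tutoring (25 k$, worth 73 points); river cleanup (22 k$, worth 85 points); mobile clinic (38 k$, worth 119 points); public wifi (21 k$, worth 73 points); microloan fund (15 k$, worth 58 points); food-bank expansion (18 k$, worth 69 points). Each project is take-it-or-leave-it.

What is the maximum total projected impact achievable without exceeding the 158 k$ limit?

The ratio heuristic lands on literacy program + solar retrofit + community garden + street-tree planting + microloan fund + food-bank expansion (687) but leaves 3 k$ idle.
The 18 k$ tied up in food-bank expansion is better spent on public wifi — total rises to 691 (158 k$).
No other feasible combination exceeds 691.

691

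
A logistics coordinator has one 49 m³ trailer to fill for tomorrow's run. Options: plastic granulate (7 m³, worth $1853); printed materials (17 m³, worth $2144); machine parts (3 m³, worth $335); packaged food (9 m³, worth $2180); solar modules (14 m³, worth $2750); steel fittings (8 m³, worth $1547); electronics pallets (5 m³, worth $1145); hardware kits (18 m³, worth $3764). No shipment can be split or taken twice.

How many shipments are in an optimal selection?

The maximum revenue within 49 m³ is 10547.
One optimal bundle: plastic granulate + packaged food + solar modules + hardware kits (48 m³).
Any selection reaching 10547 contains exactly 4 shipments.

4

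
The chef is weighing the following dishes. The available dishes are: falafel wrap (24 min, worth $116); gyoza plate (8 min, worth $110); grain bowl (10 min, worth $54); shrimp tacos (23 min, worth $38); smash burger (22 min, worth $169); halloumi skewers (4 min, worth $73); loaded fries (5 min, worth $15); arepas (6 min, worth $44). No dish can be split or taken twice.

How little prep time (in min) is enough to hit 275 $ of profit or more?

Need the lightest bundle worth ≥ 275.
Taking gyoza plate + grain bowl + halloumi skewers + arepas gives 281 (≥ 275) for 28 min.
Any bundle with less than 28 min falls short of 275.

28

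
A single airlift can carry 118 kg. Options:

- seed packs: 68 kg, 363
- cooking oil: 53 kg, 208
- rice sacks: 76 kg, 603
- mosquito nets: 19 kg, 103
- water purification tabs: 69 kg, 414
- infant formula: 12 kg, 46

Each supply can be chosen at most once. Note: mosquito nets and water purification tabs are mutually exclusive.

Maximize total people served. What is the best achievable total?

752

Taking rice sacks + mosquito nets + infant formula: 107 kg used, 752 in people served.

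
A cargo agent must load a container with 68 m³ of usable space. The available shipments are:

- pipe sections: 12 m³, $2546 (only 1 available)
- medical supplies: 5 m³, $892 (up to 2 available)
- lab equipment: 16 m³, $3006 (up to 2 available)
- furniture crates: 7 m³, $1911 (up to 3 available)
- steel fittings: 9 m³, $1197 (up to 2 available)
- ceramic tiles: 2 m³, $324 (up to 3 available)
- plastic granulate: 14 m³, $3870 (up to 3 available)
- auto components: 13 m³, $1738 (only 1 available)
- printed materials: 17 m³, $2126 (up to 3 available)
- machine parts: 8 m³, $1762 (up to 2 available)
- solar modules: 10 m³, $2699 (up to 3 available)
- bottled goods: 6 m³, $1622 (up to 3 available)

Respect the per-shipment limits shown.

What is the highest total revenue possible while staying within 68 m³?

18676

By revenue per m³: plastic granulate 276.43, furniture crates 273.00, bottled goods 270.33 lead.
Taking the top-ratio shipments first gives medical supplies + 3×furniture crates + 3×plastic granulate for 18235 (68 m³).
The 12 m³ tied up in medical supplies and furniture crates is better spent on 2×bottled goods — total rises to 18676 (68 m³).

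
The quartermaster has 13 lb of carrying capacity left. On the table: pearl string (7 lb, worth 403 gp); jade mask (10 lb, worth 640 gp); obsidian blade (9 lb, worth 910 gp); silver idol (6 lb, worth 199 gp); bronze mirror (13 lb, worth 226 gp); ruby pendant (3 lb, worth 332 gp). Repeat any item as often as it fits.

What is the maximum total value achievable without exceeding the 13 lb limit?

4×ruby pendant uses 12 of the 13 lb and totals 1328.
No other feasible combination exceeds 1328.

1328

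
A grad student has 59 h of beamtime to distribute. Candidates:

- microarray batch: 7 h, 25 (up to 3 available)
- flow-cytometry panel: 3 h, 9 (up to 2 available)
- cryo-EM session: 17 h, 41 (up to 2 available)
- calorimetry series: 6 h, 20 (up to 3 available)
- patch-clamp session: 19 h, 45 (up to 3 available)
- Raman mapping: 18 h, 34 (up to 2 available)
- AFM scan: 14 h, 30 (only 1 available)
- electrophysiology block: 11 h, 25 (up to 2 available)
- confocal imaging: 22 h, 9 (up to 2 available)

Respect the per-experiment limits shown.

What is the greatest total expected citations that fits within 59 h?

Density check — microarray batch 3.57, calorimetry series 3.33, flow-cytometry panel 3.00 are the best per h.
The ratio heuristic lands on 3×microarray batch + 2×flow-cytometry panel + 3×calorimetry series + electrophysiology block (178) but leaves 3 h idle.
The 14 h tied up in flow-cytometry panel and electrophysiology block is better spent on cryo-EM session — total rises to 185 (59 h).
Nothing else within 59 h beats 185.

185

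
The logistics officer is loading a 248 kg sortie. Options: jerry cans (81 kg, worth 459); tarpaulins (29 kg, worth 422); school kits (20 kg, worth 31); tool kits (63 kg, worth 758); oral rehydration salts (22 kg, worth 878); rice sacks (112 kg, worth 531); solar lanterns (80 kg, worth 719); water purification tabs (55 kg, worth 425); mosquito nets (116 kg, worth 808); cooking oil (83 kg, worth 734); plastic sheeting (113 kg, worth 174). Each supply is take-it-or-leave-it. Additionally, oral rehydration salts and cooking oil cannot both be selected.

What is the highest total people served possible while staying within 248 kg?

Density check — oral rehydration salts 39.91, tarpaulins 14.55, tool kits 12.03 are the best per kg.
Filling by ratio: tarpaulins + school kits + tool kits + oral rehydration salts + solar lanterns for 2808, with 34 kg left unused.
The 100 kg tied up in school kits and solar lanterns is better spent on mosquito nets — total rises to 2866 (230 kg).
Every other selection either busts 248 kg or breaks a pairing rule or fails to beat 2866.

2866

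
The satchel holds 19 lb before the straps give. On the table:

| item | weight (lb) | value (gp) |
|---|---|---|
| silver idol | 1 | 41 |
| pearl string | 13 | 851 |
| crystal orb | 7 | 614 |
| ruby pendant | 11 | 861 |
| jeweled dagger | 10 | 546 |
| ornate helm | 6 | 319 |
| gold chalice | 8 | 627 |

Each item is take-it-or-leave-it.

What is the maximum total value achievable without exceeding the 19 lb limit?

Greedy by ratio would take silver idol + crystal orb + gold chalice: 16 lb used, total 1282.
The 8 lb tied up in gold chalice is better spent on ruby pendant — total rises to 1516 (19 lb).
Runner-up ruby pendant + gold chalice tops out at 1488.

1516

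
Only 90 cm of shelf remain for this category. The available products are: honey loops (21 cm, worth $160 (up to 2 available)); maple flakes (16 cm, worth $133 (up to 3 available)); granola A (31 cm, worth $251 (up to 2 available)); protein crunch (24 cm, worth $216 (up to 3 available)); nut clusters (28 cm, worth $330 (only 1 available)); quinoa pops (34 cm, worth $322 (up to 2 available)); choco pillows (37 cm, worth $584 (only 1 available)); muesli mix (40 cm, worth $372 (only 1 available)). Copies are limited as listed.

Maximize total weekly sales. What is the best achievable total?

1130

By weekly sales per cm: choco pillows 15.78, nut clusters 11.79, quinoa pops 9.47, muesli mix 9.30 lead.
The ratio ordering already packs tightly: protein crunch + nut clusters + choco pillows, 89 cm, 1130.
No other feasible combination exceeds 1130.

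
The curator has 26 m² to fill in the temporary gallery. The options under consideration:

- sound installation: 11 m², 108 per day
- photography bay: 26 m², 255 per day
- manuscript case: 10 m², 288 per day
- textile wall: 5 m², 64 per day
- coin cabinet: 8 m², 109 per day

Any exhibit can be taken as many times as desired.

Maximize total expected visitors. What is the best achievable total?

640

The ratio ordering already packs tightly: 2×manuscript case + textile wall, 25 m², 640.
That's the maximum — no swap from here does better than 640.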